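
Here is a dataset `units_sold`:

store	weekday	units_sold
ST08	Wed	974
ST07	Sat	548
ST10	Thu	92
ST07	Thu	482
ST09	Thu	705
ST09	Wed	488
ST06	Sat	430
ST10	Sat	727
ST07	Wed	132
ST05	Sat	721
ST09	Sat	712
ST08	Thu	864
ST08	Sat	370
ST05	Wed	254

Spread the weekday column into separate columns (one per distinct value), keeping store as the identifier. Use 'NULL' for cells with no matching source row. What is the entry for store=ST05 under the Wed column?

254

The long row with store=ST05, weekday=Wed has units_sold=254.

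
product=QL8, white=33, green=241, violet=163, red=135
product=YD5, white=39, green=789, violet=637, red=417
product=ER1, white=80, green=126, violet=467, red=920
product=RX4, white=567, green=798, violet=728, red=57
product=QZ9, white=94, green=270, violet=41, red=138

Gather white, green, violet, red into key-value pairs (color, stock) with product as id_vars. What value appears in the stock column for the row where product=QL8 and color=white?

33

Unpivoting turns each (product, wide-column) pair into one long row.
The wide cell at row QL8, column white holds 33, so the long row (QL8, white) has stock=33.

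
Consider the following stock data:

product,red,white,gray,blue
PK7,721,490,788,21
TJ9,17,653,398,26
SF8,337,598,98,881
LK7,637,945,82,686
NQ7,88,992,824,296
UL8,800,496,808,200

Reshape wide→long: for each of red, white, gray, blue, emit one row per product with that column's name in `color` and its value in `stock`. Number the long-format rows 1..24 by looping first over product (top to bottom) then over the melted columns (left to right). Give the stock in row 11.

98

24 rows total (6 × 4). Row 11: index ⌊(11-1)/4⌋ = 2 into product → SF8; (11-1) mod 4 = 2 into the melted columns → gray.
So row 11 is (SF8, gray, 98); stock = 98.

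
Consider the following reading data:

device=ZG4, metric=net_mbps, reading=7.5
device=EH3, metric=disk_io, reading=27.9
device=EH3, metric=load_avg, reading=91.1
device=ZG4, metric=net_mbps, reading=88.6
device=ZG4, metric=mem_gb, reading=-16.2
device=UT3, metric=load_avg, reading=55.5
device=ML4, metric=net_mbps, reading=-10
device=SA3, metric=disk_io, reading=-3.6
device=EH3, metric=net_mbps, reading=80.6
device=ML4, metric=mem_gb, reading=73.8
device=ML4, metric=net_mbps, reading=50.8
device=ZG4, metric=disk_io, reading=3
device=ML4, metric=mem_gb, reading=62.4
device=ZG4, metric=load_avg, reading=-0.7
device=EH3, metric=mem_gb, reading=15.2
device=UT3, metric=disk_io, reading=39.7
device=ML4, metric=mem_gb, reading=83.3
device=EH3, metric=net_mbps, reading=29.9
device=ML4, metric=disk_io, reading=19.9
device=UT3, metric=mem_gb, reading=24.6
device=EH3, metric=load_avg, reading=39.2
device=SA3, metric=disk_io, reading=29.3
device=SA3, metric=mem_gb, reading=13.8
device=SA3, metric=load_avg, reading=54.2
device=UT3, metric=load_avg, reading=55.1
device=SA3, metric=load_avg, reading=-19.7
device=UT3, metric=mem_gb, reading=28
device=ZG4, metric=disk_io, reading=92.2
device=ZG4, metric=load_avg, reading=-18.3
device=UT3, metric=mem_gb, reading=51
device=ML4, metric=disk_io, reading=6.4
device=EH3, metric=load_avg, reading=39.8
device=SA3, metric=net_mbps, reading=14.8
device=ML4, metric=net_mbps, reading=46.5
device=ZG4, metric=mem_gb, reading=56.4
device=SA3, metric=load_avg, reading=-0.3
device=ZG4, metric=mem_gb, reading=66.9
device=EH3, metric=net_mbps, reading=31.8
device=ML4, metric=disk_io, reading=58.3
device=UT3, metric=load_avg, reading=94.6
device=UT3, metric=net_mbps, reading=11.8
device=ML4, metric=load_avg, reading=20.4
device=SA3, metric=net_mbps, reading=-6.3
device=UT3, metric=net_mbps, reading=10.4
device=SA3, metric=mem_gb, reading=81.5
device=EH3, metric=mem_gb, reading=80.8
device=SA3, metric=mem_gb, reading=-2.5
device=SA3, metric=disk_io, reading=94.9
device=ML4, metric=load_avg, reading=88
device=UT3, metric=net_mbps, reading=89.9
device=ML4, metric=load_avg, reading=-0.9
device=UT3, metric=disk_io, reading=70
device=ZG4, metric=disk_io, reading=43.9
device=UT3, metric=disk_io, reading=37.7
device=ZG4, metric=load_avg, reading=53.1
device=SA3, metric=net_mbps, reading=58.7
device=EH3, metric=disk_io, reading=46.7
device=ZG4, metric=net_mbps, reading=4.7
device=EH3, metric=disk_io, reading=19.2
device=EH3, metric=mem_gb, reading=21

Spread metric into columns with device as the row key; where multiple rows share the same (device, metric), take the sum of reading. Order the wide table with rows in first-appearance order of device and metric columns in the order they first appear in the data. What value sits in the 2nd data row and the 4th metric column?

117

With rows in first-appearance order of device, row 2 is device=EH3. metric columns in first-appearance order: net_mbps, disk_io, load_avg, mem_gb; column 4 is mem_gb.
Long rows with device=EH3, metric=mem_gb: 15.2 + 80.8 + 21 = 117.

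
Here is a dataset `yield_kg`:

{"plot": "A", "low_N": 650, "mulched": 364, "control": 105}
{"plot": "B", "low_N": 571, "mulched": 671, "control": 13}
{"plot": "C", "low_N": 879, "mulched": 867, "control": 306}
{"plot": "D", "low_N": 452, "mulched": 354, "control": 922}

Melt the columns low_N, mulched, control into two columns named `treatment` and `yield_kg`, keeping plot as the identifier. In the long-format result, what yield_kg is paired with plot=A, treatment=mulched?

364

Unpivoting turns each (plot, wide-column) pair into one long row.
The wide cell at row A, column mulched holds 364, so the long row (A, mulched) has yield_kg=364.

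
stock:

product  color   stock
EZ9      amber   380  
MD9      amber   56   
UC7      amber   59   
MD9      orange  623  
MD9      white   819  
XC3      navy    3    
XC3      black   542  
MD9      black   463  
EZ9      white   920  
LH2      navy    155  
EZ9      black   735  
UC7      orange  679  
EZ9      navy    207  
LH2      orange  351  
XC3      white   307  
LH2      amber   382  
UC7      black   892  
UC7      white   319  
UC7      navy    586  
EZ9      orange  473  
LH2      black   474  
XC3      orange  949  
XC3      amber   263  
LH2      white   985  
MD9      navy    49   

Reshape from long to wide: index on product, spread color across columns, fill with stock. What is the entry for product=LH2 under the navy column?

Wide layout: rows indexed by product, columns are the 5 distinct color values (amber, orange, white, navy, black).
Cell (product=LH2, color=navy) draws from the long row where product=LH2 and color=navy, which has stock=155.

155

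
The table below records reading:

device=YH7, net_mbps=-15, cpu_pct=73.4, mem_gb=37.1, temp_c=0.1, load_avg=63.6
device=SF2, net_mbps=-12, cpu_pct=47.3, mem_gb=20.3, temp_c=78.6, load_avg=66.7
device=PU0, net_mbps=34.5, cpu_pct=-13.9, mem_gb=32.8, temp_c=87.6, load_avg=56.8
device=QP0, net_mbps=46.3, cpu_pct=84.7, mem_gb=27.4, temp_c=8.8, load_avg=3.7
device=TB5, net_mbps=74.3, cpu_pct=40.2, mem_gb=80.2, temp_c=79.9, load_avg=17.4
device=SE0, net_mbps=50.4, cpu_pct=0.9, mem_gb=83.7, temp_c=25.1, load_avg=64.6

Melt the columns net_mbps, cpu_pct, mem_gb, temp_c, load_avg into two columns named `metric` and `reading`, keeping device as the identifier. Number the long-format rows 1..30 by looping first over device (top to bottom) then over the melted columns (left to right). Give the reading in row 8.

20.3

30 rows total (6 × 5). Row 8: index ⌊(8-1)/5⌋ = 1 into device → SF2; (8-1) mod 5 = 2 into the melted columns → mem_gb.
So row 8 is (SF2, mem_gb, 20.3); reading = 20.3.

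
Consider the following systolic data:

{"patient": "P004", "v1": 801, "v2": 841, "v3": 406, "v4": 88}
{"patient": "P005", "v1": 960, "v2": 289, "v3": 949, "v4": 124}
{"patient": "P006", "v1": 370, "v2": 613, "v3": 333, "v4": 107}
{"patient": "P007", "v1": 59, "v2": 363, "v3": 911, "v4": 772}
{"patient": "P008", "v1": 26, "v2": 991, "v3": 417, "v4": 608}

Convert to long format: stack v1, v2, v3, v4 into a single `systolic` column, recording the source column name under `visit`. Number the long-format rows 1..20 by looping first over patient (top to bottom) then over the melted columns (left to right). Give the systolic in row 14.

363

20 rows total (5 × 4). Row 14: index ⌊(14-1)/4⌋ = 3 into patient → P007; (14-1) mod 4 = 1 into the melted columns → v2.
So row 14 is (P007, v2, 363); systolic = 363.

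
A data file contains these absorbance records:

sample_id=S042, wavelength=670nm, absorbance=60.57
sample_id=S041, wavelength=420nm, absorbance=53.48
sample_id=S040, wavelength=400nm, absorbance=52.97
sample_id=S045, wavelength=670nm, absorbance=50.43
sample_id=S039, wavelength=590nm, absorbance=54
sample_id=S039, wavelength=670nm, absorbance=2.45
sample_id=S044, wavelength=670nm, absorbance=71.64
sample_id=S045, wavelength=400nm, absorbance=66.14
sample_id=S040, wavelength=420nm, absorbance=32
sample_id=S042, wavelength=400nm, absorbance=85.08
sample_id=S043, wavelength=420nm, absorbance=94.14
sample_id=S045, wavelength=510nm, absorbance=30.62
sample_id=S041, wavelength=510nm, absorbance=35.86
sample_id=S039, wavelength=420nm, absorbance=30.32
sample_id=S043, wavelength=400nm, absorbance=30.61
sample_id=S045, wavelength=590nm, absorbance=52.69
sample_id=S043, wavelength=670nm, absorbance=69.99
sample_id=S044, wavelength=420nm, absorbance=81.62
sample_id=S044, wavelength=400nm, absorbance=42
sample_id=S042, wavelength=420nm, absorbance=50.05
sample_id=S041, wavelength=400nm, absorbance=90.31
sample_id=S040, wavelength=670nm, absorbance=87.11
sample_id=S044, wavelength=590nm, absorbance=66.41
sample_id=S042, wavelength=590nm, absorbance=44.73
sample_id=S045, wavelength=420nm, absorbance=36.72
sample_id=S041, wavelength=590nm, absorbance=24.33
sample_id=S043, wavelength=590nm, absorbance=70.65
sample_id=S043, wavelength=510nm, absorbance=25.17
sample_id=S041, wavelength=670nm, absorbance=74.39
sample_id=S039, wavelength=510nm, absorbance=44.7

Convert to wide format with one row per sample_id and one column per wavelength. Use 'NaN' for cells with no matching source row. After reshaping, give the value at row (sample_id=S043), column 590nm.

The long row with sample_id=S043, wavelength=590nm has absorbance=70.65.

70.65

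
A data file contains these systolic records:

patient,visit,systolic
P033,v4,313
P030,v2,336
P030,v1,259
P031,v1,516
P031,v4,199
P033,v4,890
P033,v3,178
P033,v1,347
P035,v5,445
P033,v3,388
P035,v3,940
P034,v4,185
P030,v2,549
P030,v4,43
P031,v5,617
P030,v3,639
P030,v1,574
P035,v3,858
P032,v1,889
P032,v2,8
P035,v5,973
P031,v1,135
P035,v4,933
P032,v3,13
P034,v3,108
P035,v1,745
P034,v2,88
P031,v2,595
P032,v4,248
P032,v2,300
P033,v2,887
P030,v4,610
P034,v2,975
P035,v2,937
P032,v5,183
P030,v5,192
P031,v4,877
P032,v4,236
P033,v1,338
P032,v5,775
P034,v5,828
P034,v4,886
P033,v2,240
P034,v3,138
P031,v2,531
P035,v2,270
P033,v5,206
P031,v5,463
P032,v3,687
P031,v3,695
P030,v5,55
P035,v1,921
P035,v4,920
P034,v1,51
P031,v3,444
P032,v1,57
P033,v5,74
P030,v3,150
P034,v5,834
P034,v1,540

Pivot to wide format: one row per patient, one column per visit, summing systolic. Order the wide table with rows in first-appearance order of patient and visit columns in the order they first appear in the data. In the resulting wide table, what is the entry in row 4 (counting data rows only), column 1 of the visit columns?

1853

With rows in first-appearance order of patient, row 4 is patient=P035. visit columns in first-appearance order: v4, v2, v1, v3, v5; column 1 is v4.
Long rows with patient=P035, visit=v4: 933 + 920 = 1853.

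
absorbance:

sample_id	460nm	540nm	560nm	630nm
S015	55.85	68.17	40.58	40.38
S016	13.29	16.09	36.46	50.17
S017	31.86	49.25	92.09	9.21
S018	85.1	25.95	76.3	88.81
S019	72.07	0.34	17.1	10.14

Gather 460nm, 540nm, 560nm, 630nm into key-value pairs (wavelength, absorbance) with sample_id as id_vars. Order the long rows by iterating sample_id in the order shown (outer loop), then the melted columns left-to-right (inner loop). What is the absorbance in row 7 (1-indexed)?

36.46

20 rows total (5 × 4). Row 7: index ⌊(7-1)/4⌋ = 1 into sample_id → S016; (7-1) mod 4 = 2 into the melted columns → 560nm.
So row 7 is (S016, 560nm, 36.46); absorbance = 36.46.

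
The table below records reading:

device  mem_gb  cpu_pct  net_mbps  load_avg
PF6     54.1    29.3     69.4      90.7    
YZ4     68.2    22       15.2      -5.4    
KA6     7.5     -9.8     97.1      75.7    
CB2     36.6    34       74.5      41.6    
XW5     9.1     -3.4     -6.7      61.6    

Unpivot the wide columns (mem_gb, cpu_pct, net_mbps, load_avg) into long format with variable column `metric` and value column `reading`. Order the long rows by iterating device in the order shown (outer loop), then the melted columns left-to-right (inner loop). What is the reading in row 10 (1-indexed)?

20 rows total (5 × 4). Row 10: index ⌊(10-1)/4⌋ = 2 into device → KA6; (10-1) mod 4 = 1 into the melted columns → cpu_pct.
So row 10 is (KA6, cpu_pct, -9.8); reading = -9.8.

-9.8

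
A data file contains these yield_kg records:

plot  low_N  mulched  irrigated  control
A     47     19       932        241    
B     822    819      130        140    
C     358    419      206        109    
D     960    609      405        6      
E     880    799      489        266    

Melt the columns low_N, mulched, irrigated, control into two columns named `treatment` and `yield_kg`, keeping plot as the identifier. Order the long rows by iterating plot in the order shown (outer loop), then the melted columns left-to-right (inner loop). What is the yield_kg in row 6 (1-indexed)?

819

20 rows total (5 × 4). Row 6: index ⌊(6-1)/4⌋ = 1 into plot → B; (6-1) mod 4 = 1 into the melted columns → mulched.
So row 6 is (B, mulched, 819); yield_kg = 819.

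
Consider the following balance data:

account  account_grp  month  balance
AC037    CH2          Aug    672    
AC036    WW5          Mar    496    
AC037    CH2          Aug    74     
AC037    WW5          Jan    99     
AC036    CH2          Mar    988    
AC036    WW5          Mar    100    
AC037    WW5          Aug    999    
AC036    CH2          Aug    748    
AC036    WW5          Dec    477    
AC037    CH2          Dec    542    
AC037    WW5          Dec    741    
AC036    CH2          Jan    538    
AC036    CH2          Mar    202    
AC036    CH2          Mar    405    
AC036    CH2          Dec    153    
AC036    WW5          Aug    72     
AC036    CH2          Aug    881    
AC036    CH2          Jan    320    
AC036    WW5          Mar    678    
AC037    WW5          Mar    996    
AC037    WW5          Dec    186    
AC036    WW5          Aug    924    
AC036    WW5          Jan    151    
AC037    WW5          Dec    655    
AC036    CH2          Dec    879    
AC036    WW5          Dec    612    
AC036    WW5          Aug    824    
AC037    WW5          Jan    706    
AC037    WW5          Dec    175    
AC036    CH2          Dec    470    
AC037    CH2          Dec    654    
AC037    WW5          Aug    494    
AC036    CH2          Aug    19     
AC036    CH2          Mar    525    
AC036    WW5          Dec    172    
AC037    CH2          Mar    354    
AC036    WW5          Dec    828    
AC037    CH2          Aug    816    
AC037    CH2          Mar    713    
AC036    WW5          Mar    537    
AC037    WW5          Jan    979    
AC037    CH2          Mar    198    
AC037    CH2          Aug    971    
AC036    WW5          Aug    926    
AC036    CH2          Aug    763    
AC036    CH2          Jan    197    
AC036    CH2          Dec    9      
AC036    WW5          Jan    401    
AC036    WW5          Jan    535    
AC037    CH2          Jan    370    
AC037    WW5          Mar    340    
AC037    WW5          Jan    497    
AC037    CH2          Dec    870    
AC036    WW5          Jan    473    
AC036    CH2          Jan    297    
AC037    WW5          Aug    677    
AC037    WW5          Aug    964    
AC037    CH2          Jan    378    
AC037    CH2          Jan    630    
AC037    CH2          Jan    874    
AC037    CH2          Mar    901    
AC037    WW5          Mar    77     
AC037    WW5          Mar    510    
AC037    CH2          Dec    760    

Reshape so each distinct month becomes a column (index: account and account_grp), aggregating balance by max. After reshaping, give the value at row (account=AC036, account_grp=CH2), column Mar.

988

Rows with account=AC036, account_grp=CH2 and month=Mar: balance values are 988, 202, 405, 525.
max(988, 202, 405, 525) = 988.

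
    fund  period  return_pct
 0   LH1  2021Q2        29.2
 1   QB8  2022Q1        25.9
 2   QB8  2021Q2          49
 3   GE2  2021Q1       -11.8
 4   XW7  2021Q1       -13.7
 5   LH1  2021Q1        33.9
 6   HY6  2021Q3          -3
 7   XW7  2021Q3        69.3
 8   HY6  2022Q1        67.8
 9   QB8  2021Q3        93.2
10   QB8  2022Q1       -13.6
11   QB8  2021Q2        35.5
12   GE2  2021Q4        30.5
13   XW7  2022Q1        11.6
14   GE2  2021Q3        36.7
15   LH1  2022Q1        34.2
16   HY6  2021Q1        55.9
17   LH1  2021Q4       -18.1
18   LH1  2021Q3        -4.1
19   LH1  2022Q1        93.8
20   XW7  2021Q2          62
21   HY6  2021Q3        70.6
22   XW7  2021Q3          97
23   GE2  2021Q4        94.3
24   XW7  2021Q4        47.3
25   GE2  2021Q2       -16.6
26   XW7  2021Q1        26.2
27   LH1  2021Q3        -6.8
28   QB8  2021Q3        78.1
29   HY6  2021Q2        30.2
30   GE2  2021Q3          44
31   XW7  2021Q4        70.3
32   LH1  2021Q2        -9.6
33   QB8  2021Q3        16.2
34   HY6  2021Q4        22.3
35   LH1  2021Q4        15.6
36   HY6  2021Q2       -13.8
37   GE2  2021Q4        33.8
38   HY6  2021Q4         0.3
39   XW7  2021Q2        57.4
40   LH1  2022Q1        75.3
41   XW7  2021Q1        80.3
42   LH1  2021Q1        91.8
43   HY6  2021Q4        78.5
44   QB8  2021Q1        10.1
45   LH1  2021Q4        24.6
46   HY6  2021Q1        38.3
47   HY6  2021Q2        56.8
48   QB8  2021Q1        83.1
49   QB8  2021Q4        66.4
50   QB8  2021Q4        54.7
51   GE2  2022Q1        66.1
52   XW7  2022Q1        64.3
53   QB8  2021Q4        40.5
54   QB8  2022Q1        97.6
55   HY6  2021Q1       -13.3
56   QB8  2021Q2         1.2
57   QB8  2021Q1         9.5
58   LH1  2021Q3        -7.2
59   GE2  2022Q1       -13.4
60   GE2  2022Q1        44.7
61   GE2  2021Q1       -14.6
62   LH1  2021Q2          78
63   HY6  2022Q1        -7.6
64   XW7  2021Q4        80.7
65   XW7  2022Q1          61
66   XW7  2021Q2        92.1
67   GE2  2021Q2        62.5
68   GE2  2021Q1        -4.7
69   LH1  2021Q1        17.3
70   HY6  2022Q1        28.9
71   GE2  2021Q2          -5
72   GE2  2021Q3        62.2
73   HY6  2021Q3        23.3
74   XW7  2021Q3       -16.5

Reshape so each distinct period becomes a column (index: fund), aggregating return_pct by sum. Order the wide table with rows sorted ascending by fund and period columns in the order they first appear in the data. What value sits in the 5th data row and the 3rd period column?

92.8

With rows sorted ascending by fund, row 5 is fund=XW7. period columns in first-appearance order: 2021Q2, 2022Q1, 2021Q1, 2021Q3, 2021Q4; column 3 is 2021Q1.
Long rows with fund=XW7, period=2021Q1: -13.7 + 26.2 + 80.3 = 92.8.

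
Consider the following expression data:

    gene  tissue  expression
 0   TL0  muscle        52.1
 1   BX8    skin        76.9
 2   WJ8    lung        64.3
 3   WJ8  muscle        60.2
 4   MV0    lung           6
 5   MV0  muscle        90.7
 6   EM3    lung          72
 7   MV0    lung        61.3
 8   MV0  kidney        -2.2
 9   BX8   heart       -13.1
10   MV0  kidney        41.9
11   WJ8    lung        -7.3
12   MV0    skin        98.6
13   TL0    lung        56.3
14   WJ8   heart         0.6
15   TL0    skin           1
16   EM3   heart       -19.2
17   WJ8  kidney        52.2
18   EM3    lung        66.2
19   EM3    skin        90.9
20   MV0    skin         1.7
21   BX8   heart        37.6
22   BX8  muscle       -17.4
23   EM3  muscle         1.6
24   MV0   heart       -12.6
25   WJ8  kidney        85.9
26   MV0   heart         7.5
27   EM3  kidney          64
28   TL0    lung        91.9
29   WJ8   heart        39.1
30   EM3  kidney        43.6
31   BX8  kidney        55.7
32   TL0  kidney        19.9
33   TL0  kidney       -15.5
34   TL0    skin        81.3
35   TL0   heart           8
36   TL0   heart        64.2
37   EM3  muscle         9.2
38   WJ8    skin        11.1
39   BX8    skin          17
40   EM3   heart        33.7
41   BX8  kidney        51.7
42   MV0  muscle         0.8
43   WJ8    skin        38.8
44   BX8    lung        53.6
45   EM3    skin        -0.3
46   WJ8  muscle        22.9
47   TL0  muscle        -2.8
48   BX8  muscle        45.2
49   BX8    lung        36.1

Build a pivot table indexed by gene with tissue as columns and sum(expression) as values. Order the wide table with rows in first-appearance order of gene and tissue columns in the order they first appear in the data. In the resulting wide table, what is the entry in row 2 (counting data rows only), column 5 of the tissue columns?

With rows in first-appearance order of gene, row 2 is gene=BX8. tissue columns in first-appearance order: muscle, skin, lung, kidney, heart; column 5 is heart.
Long rows with gene=BX8, tissue=heart: -13.1 + 37.6 = 24.5.

24.5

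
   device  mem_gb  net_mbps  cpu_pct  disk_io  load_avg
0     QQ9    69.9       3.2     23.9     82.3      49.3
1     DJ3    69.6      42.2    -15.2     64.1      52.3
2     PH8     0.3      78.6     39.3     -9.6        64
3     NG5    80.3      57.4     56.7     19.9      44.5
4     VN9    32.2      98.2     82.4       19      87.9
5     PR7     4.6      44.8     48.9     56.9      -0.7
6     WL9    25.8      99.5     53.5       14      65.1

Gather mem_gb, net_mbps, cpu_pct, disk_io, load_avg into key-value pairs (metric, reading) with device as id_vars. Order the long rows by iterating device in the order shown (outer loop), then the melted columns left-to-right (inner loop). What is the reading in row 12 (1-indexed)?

78.6

35 rows total (7 × 5). Row 12: index ⌊(12-1)/5⌋ = 2 into device → PH8; (12-1) mod 5 = 1 into the melted columns → net_mbps.
So row 12 is (PH8, net_mbps, 78.6); reading = 78.6.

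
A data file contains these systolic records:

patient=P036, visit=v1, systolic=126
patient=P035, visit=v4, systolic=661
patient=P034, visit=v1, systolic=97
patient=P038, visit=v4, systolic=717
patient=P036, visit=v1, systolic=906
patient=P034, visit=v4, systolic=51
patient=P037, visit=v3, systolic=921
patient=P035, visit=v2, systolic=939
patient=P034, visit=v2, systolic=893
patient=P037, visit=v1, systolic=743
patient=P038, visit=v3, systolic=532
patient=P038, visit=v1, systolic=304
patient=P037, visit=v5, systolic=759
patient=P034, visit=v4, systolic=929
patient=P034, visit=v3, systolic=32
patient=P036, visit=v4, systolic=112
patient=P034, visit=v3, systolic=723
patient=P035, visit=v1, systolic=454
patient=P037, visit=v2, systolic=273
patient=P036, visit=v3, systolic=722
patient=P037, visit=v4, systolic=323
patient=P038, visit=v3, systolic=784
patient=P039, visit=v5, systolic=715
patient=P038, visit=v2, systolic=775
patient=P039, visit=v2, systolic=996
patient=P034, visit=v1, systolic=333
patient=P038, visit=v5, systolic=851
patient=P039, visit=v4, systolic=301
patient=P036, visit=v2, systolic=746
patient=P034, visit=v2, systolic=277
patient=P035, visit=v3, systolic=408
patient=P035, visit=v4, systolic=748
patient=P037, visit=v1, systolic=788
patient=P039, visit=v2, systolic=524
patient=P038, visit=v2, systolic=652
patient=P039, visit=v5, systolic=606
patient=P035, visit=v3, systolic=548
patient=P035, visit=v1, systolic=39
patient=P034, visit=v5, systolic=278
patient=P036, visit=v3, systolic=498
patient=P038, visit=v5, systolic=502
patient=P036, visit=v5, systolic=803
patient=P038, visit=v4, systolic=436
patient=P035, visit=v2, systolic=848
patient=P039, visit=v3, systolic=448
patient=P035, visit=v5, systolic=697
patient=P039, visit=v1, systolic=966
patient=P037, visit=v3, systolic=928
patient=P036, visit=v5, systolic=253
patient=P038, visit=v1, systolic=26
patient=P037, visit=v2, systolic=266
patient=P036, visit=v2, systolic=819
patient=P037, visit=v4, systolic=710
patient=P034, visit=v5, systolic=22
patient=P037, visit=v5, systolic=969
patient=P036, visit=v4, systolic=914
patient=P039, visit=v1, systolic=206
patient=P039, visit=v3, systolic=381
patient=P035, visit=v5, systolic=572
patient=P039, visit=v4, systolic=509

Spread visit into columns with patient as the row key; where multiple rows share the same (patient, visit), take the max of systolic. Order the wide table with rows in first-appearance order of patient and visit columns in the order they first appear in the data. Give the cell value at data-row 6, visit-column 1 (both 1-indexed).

966

With rows in first-appearance order of patient, row 6 is patient=P039. visit columns in first-appearance order: v1, v4, v3, v2, v5; column 1 is v1.
Long rows with patient=P039, visit=v1: max(966, 206) = 966.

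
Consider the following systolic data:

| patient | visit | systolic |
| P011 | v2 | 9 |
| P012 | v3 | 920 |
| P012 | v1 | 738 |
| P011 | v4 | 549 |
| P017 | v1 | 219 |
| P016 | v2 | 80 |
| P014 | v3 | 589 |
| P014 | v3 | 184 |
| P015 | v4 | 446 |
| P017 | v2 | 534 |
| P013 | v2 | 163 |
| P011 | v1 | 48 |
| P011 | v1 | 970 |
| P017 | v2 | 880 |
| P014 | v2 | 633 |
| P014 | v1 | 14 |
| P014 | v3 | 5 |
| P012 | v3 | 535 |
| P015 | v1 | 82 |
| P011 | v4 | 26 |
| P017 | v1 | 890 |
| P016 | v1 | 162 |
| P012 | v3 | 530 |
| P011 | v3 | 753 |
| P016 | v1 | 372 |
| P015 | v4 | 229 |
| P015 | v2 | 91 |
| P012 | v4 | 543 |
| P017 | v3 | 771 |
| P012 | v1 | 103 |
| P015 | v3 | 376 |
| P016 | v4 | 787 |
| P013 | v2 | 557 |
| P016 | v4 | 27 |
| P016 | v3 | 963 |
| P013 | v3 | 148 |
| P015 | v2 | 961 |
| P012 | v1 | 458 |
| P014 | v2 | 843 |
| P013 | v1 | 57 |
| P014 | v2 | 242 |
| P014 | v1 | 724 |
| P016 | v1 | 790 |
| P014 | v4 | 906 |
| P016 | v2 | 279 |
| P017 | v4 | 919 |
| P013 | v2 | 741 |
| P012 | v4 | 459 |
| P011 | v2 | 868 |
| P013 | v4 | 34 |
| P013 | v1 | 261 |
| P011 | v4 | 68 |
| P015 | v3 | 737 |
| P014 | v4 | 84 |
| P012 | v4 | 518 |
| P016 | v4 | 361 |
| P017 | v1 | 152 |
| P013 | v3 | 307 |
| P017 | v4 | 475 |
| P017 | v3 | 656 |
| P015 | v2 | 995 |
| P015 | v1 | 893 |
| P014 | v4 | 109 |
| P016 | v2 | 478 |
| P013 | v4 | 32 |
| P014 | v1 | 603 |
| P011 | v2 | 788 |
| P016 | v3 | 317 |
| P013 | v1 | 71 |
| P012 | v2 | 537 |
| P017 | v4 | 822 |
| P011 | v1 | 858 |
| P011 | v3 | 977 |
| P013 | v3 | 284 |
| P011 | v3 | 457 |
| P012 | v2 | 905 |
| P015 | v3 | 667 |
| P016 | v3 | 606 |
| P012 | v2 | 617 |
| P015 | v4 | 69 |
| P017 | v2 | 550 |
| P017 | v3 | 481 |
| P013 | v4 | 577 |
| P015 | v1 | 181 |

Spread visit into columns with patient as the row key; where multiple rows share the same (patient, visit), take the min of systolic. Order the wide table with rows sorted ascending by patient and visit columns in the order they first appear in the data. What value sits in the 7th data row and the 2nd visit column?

With rows sorted ascending by patient, row 7 is patient=P017. visit columns in first-appearance order: v2, v3, v1, v4; column 2 is v3.
Long rows with patient=P017, visit=v3: min(771, 656, 481) = 481.

481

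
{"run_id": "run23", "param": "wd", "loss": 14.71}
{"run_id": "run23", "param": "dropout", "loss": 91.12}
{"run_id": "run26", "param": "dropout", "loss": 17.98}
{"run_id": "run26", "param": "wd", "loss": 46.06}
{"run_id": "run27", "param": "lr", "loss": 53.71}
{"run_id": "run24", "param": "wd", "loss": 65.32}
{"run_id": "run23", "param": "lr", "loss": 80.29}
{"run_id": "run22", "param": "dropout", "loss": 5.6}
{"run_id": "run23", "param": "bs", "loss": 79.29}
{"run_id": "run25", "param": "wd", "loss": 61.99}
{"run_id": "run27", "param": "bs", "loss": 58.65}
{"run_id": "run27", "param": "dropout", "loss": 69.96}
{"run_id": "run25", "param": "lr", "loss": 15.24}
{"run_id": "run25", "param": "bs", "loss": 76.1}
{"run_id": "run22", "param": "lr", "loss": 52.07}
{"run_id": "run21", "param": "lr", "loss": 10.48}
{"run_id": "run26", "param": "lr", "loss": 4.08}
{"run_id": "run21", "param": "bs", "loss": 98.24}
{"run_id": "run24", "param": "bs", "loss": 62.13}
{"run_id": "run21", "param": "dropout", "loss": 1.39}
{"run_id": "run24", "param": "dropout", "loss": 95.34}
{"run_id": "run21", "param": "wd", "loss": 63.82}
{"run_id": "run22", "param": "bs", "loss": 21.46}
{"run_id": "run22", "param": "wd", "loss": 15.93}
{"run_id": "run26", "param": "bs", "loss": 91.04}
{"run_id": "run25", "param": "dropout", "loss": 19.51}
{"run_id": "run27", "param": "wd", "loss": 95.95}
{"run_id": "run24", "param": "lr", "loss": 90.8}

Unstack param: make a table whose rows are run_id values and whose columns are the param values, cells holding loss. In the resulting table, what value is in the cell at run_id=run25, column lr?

15.24

Wide layout: rows indexed by run_id, columns are the 4 distinct param values (wd, dropout, lr, bs).
Cell (run_id=run25, param=lr) draws from the long row where run_id=run25 and param=lr, which has loss=15.24.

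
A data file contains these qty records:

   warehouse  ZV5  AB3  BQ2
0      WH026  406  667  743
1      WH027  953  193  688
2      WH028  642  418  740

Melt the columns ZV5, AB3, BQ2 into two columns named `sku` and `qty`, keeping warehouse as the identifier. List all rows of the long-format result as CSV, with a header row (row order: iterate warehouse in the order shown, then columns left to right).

warehouse,sku,qty
WH026,ZV5,406
WH026,AB3,667
WH026,BQ2,743
WH027,ZV5,953
WH027,AB3,193
WH027,BQ2,688
WH028,ZV5,642
WH028,AB3,418
WH028,BQ2,740

Each (warehouse, column) pair becomes one row: 3 × 3 = 9 rows.
For example, (WH026, ZV5) → qty=406.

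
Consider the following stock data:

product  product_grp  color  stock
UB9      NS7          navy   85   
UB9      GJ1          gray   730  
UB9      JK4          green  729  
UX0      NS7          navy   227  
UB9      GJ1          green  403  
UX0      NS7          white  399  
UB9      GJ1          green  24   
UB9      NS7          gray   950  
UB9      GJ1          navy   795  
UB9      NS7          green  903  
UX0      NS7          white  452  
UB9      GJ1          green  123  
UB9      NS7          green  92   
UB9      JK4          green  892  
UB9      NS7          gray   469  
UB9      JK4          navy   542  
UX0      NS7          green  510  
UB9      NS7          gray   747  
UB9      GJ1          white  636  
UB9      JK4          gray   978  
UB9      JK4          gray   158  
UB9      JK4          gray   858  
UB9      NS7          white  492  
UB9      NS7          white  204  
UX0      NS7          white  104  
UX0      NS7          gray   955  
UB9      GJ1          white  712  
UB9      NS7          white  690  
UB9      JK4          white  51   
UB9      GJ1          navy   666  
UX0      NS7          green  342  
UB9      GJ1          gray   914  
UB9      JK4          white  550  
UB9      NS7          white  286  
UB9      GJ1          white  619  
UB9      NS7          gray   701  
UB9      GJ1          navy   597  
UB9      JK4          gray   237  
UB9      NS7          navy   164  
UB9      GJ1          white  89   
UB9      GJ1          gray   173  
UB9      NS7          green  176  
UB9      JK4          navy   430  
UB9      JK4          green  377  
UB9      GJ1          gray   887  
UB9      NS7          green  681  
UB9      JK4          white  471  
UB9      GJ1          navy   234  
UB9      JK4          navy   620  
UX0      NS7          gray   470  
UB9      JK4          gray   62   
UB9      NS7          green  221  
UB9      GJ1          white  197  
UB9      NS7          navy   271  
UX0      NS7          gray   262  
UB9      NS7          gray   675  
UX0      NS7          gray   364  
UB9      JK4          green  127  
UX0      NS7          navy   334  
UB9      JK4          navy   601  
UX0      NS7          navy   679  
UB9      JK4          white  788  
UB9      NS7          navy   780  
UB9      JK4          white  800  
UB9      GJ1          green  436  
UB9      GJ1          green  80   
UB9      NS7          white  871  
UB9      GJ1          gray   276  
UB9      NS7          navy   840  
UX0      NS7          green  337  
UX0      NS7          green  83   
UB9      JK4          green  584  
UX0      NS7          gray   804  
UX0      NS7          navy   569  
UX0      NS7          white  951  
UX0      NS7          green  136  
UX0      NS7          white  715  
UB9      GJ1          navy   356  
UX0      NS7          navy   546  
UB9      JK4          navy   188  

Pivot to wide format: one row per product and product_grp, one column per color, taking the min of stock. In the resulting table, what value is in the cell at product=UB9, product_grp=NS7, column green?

Rows with product=UB9, product_grp=NS7 and color=green: stock values are 903, 92, 176, 681, 221.
min(903, 92, 176, 681, 221) = 92.

92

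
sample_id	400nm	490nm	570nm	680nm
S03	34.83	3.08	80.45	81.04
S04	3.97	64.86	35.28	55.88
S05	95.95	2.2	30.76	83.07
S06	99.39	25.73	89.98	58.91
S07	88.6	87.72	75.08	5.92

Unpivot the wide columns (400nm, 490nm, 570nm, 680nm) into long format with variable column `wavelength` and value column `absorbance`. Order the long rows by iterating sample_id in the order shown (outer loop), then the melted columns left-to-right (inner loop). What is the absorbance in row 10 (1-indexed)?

2.2

20 rows total (5 × 4). Row 10: index ⌊(10-1)/4⌋ = 2 into sample_id → S05; (10-1) mod 4 = 1 into the melted columns → 490nm.
So row 10 is (S05, 490nm, 2.2); absorbance = 2.2.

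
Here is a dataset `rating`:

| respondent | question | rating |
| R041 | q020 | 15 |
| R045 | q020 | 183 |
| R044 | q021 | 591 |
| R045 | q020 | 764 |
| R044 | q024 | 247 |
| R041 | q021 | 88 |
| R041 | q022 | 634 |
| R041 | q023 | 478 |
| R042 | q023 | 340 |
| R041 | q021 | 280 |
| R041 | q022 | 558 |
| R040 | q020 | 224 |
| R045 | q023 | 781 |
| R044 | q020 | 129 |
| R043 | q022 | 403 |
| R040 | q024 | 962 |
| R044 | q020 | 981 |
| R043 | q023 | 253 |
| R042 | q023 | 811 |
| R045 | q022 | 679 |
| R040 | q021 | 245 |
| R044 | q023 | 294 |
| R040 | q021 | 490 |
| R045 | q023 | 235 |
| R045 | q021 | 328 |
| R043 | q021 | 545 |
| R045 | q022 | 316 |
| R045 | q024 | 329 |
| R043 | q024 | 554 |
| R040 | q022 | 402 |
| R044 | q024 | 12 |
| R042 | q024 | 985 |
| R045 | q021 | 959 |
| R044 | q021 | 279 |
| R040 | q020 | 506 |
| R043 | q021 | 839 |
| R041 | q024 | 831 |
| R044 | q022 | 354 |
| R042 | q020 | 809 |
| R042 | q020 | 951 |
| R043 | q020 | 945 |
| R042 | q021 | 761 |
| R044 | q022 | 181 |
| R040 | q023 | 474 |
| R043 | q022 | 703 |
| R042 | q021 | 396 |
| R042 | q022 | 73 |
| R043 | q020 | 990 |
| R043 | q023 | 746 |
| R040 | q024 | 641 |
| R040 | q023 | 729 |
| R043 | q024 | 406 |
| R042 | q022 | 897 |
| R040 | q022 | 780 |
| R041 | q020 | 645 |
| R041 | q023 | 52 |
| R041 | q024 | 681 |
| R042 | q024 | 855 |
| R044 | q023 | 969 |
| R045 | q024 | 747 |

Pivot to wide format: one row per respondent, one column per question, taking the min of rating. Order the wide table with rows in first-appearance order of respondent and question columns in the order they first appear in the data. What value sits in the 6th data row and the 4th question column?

With rows in first-appearance order of respondent, row 6 is respondent=R043. question columns in first-appearance order: q020, q021, q024, q022, q023; column 4 is q022.
Long rows with respondent=R043, question=q022: min(403, 703) = 403.

403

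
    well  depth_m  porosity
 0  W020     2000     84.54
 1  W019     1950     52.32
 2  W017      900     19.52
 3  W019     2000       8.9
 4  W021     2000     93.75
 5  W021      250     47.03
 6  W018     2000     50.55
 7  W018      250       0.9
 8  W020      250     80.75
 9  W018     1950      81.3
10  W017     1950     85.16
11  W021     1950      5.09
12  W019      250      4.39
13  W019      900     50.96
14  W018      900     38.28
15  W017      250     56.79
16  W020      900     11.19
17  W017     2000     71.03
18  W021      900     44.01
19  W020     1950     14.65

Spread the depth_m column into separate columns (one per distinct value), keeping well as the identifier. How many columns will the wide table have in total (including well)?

1 column for well plus 4 distinct depth_m values → 5 columns.

5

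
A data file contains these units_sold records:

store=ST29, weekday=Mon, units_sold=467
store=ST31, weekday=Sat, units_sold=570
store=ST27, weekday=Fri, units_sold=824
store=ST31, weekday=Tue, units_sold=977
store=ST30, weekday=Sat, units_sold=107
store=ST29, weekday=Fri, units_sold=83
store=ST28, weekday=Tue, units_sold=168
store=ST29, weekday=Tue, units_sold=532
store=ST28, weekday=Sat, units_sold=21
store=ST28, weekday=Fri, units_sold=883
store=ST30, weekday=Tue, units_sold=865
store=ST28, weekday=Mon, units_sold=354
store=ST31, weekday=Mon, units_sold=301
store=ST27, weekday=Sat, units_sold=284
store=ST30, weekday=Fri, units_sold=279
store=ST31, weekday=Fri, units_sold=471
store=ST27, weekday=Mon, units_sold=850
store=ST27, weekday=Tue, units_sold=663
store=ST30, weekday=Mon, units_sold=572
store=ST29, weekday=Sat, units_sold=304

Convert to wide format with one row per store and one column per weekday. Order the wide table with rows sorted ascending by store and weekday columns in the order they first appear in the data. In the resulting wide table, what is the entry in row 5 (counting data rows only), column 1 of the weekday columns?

With rows sorted ascending by store, row 5 is store=ST31. weekday columns in first-appearance order: Mon, Sat, Fri, Tue; column 1 is Mon.
Long rows with store=ST31, weekday=Mon: units_sold = 301.

301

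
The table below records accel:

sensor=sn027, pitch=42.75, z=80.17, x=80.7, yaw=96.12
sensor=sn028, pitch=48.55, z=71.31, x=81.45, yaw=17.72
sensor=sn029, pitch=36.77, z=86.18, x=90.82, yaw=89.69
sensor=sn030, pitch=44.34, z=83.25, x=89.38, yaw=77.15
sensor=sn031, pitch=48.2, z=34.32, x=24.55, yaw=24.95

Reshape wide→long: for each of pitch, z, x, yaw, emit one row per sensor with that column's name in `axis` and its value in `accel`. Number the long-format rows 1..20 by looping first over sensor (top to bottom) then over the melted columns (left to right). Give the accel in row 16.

20 rows total (5 × 4). Row 16: index ⌊(16-1)/4⌋ = 3 into sensor → sn030; (16-1) mod 4 = 3 into the melted columns → yaw.
So row 16 is (sn030, yaw, 77.15); accel = 77.15.

77.15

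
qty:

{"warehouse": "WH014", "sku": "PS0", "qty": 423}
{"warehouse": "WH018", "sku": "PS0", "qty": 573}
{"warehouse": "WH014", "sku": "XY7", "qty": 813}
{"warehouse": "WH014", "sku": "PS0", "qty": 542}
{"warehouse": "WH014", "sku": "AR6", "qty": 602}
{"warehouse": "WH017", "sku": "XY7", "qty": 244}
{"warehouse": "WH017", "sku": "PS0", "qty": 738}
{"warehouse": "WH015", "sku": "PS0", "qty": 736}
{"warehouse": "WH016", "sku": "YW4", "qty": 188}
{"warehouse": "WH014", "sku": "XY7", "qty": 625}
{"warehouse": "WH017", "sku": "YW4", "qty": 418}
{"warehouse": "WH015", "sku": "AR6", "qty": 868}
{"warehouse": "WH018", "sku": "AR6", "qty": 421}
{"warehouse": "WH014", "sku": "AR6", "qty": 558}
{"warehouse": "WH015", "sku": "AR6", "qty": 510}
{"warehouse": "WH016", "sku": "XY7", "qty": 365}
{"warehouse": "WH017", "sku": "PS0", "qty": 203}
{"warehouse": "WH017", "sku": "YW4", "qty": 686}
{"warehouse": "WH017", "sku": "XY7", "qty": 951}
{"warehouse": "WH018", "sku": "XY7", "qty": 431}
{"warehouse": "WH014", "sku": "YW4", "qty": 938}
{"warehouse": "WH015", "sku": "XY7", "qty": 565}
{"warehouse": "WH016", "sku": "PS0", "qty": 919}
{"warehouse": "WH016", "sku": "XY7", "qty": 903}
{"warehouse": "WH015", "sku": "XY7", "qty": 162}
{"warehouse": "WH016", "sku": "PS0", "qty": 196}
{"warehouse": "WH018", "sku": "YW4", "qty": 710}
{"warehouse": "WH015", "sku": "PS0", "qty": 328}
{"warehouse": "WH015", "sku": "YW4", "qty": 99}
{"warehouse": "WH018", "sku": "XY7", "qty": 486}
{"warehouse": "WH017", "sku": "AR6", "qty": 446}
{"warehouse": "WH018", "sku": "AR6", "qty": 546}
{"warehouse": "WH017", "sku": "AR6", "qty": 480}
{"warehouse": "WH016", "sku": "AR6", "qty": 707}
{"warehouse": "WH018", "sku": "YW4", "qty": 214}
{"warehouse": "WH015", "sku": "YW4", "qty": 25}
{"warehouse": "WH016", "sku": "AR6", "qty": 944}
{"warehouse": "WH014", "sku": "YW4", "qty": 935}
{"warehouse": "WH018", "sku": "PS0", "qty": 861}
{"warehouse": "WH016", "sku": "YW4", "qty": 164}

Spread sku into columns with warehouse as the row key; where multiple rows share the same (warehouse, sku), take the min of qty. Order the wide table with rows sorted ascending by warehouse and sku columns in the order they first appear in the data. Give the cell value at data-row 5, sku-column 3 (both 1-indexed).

421

With rows sorted ascending by warehouse, row 5 is warehouse=WH018. sku columns in first-appearance order: PS0, XY7, AR6, YW4; column 3 is AR6.
Long rows with warehouse=WH018, sku=AR6: min(421, 546) = 421.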